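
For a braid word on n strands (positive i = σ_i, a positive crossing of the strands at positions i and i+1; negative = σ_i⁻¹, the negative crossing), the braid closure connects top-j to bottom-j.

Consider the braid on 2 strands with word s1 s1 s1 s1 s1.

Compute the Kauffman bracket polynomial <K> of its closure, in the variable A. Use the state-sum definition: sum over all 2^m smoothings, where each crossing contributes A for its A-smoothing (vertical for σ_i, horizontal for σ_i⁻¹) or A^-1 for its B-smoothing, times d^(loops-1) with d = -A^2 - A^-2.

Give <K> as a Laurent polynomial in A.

-A^7 - A^-1 + A^-5 - A^-9 + A^-13

Derivation:
Braid: s1 s1 s1 s1 s1 on 2 strands, 5 crossings.
Writhe w = (#positive) - (#negative) = 5 - 0 = 5.
Computing the Kauffman bracket via state sum. There are 2^5 = 32 states.
For each crossing: s=0 is the vertical smoothing, s=1 horizontal. Crossing k contributes A^(sign_k * (1 - 2*s_k)); loop factor d = -A^2 - A^-2.
  state 00000: A-exp=+5, loops=2, term = A^5 * d^1
  state 00001: A-exp=+3, loops=1, term = A^3 * d^0
  state 00010: A-exp=+3, loops=1, term = A^3 * d^0
  state 00011: A-exp=+1, loops=2, term = A^1 * d^1
  state 00100: A-exp=+3, loops=1, term = A^3 * d^0
  state 00101: A-exp=+1, loops=2, term = A^1 * d^1
  state 00110: A-exp=+1, loops=2, term = A^1 * d^1
  state 00111: A-exp=-1, loops=3, term = A^-1 * d^2
  state 01000: A-exp=+3, loops=1, term = A^3 * d^0
  state 01001: A-exp=+1, loops=2, term = A^1 * d^1
  state 01010: A-exp=+1, loops=2, term = A^1 * d^1
  state 01011: A-exp=-1, loops=3, term = A^-1 * d^2
  state 01100: A-exp=+1, loops=2, term = A^1 * d^1
  state 01101: A-exp=-1, loops=3, term = A^-1 * d^2
  state 01110: A-exp=-1, loops=3, term = A^-1 * d^2
  state 01111: A-exp=-3, loops=4, term = A^-3 * d^3
  state 10000: A-exp=+3, loops=1, term = A^3 * d^0
  state 10001: A-exp=+1, loops=2, term = A^1 * d^1
  state 10010: A-exp=+1, loops=2, term = A^1 * d^1
  state 10011: A-exp=-1, loops=3, term = A^-1 * d^2
  state 10100: A-exp=+1, loops=2, term = A^1 * d^1
  state 10101: A-exp=-1, loops=3, term = A^-1 * d^2
  state 10110: A-exp=-1, loops=3, term = A^-1 * d^2
  state 10111: A-exp=-3, loops=4, term = A^-3 * d^3
  state 11000: A-exp=+1, loops=2, term = A^1 * d^1
  state 11001: A-exp=-1, loops=3, term = A^-1 * d^2
  state 11010: A-exp=-1, loops=3, term = A^-1 * d^2
  state 11011: A-exp=-3, loops=4, term = A^-3 * d^3
  state 11100: A-exp=-1, loops=3, term = A^-1 * d^2
  state 11101: A-exp=-3, loops=4, term = A^-3 * d^3
  state 11110: A-exp=-3, loops=4, term = A^-3 * d^3
  state 11111: A-exp=-5, loops=5, term = A^-5 * d^4
Collect the terms by A-exponent (count of states per loop number):
Powers of d = -A^2 - A^-2: d^2 = A^4 + 2 + A^-4; d^3 = -A^6 - 3*A^2 - 3*A^-2 - A^-6; d^4 = A^8 + 4*A^4 + 6 + 4*A^-4 + A^-8.
  A^5 * (d) = -A^7 - A^3
  A^3 * (5) = 5*A^3
  A^1 * (10*d) = -10*A^3 - 10*A^-1
  A^-1 * (10*d^2) = 10*A^3 + 20*A^-1 + 10*A^-5
  A^-3 * (5*d^3) = -5*A^3 - 15*A^-1 - 15*A^-5 - 5*A^-9
  A^-5 * (d^4) = A^3 + 4*A^-1 + 6*A^-5 + 4*A^-9 + A^-13
Summing the groups: <K> = -A^7 - A^-1 + A^-5 - A^-9 + A^-13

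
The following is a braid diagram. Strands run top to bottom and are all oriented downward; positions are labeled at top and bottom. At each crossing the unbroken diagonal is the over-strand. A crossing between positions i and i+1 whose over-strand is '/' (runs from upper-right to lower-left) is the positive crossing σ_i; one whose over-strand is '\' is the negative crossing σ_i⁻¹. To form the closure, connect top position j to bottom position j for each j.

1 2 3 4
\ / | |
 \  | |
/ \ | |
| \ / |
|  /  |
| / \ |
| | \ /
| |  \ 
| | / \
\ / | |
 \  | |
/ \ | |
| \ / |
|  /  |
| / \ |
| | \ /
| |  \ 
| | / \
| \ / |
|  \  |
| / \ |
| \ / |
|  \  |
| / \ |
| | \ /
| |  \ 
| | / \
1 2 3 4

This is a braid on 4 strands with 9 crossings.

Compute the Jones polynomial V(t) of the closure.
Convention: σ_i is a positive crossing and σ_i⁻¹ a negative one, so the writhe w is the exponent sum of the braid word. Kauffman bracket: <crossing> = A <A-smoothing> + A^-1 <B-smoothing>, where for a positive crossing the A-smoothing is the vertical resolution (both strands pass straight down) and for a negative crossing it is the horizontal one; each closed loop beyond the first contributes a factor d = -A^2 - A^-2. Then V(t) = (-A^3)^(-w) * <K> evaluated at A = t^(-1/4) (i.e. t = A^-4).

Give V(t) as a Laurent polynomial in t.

Reading the diagram top to bottom ('/'-over between positions i,i+1 = s_i, '\'-over = s_i^-1): braid word = s1^-1 s2 s3^-1 s1^-1 s2 s3^-1 s2^-1 s2^-1 s3^-1.
Braid: s1^-1 s2 s3^-1 s1^-1 s2 s3^-1 s2^-1 s2^-1 s3^-1 on 4 strands, 9 crossings.
Writhe w = (#positive) - (#negative) = 2 - 7 = -5.
Computing the Kauffman bracket via state sum. There are 2^9 = 512 states.
Smooth each crossing (0=||, 1=⌣⌢); contribution A^(Σ sign_k(1-2s_k)) * d^(L-1).
Tabulate the states by total A-exponent and number of loops L (A-exp: L × count):
  A^9: L=5 ×1
  A^7: L=4 ×9
  A^5: L=3 ×33, L=5 ×3
  A^3: L=2 ×59, L=4 ×25
  A^1: L=1 ×42, L=3 ×80, L=5 ×4
  A^-1: L=2 ×93, L=4 ×33
  A^-3: L=1 ×19, L=3 ×58, L=5 ×7
  A^-5: L=2 ×19, L=4 ×16, L=6 ×1
  A^-7: L=3 ×7, L=5 ×2
  A^-9: L=4 ×1
Each group contributes A^e * Σ count * d^(L-1):
Powers of d = -A^2 - A^-2: d^2 = A^4 + 2 + A^-4; d^3 = -A^6 - 3*A^2 - 3*A^-2 - A^-6; d^4 = A^8 + 4*A^4 + 6 + 4*A^-4 + A^-8; d^5 = -A^10 - 5*A^6 - 10*A^2 - 10*A^-2 - 5*A^-6 - A^-10.
  A^9 * (d^4) = A^17 + 4*A^13 + 6*A^9 + 4*A^5 + A
  A^7 * (9*d^3) = -9*A^13 - 27*A^9 - 27*A^5 - 9*A
  A^5 * (33*d^2 + 3*d^4) = 3*A^13 + 45*A^9 + 84*A^5 + 45*A + 3*A^-3
  A^3 * (59*d + 25*d^3) = -25*A^9 - 134*A^5 - 134*A - 25*A^-3
  A^1 * (42 + 80*d^2 + 4*d^4) = 4*A^9 + 96*A^5 + 226*A + 96*A^-3 + 4*A^-7
  A^-1 * (93*d + 33*d^3) = -33*A^5 - 192*A - 192*A^-3 - 33*A^-7
  A^-3 * (19 + 58*d^2 + 7*d^4) = 7*A^5 + 86*A + 177*A^-3 + 86*A^-7 + 7*A^-11
  A^-5 * (19*d + 16*d^3 + d^5) = -A^5 - 21*A - 77*A^-3 - 77*A^-7 - 21*A^-11 - A^-15
  A^-7 * (7*d^2 + 2*d^4) = 2*A + 15*A^-3 + 26*A^-7 + 15*A^-11 + 2*A^-15
  A^-9 * (d^3) = -A^-3 - 3*A^-7 - 3*A^-11 - A^-15
Summing the groups: <K> = A^17 - 2*A^13 + 3*A^9 - 4*A^5 + 4*A - 4*A^-3 + 3*A^-7 - 2*A^-11
Normalise by the writhe: (-A^3)^(-w) = (-A^3)^(5) = -A^15, so f(A) = -A^15 * <K> = -A^32 + 2*A^28 - 3*A^24 + 4*A^20 - 4*A^16 + 4*A^12 - 3*A^8 + 2*A^4.
Substitute A = t^(-1/4), i.e. A^e → t^(-e/4): V(t) = 2*t^-1 - 3*t^-2 + 4*t^-3 - 4*t^-4 + 4*t^-5 - 3*t^-6 + 2*t^-7 - t^-8

Answer: 2*t^-1 - 3*t^-2 + 4*t^-3 - 4*t^-4 + 4*t^-5 - 3*t^-6 + 2*t^-7 - t^-8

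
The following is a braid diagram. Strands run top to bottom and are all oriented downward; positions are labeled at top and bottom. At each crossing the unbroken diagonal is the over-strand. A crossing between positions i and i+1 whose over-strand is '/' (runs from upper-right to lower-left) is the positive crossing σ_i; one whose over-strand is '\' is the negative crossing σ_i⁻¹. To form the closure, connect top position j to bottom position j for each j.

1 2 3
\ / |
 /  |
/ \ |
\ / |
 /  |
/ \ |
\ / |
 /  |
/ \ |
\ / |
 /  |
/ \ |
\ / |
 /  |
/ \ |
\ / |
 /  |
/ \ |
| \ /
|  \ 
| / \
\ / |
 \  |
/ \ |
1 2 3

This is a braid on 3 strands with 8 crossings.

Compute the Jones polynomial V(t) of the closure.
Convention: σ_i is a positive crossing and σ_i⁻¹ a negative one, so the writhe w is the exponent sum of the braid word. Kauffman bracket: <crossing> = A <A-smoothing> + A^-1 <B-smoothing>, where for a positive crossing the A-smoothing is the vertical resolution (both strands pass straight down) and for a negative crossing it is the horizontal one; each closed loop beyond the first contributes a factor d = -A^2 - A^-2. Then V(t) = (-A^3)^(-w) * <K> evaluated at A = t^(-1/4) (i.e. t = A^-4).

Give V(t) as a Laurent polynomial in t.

Reading the diagram top to bottom ('/'-over between positions i,i+1 = s_i, '\'-over = s_i^-1): braid word = s1 s1 s1 s1 s1 s1 s2^-1 s1^-1.
The presented braid s1 s1 s1 s1 s1 s1 s2^-1 s1^-1 on 3 strands reduces by inverse Markov moves (closure unchanged at each step):
  Deconjugate: the word is γ·β·γ⁻¹ with γ = s1 (prefix) and γ⁻¹ = s1^-1 (suffix); strip both.
  Destabilize: the word has the form β·s2^-1 where s2^-1 occurs only as the final letter (β ∈ B_2); drop it and the last strand → 2 strands.
Reduced to β = s1 s1 s1 s1 s1 on 2 strands, 5 crossings.
Compute on β:
Braid: s1 s1 s1 s1 s1 on 2 strands, 5 crossings.
Writhe w = (#positive) - (#negative) = 5 - 0 = 5.
State-sum expansion of <K>. There are 2^5 = 32 states.
Each crossing splits two ways (0=vertical, 1=horizontal). The state's weight is A^(#A-smoothings - #B-smoothings) * d^(loops - 1).
  state 00000: A-exp=+5, loops=2, term = A^5 * d^1
  state 00001: A-exp=+3, loops=1, term = A^3 * d^0
  state 00010: A-exp=+3, loops=1, term = A^3 * d^0
  state 00011: A-exp=+1, loops=2, term = A^1 * d^1
  state 00100: A-exp=+3, loops=1, term = A^3 * d^0
  state 00101: A-exp=+1, loops=2, term = A^1 * d^1
  state 00110: A-exp=+1, loops=2, term = A^1 * d^1
  state 00111: A-exp=-1, loops=3, term = A^-1 * d^2
  state 01000: A-exp=+3, loops=1, term = A^3 * d^0
  state 01001: A-exp=+1, loops=2, term = A^1 * d^1
  state 01010: A-exp=+1, loops=2, term = A^1 * d^1
  state 01011: A-exp=-1, loops=3, term = A^-1 * d^2
  state 01100: A-exp=+1, loops=2, term = A^1 * d^1
  state 01101: A-exp=-1, loops=3, term = A^-1 * d^2
  state 01110: A-exp=-1, loops=3, term = A^-1 * d^2
  state 01111: A-exp=-3, loops=4, term = A^-3 * d^3
  state 10000: A-exp=+3, loops=1, term = A^3 * d^0
  state 10001: A-exp=+1, loops=2, term = A^1 * d^1
  state 10010: A-exp=+1, loops=2, term = A^1 * d^1
  state 10011: A-exp=-1, loops=3, term = A^-1 * d^2
  state 10100: A-exp=+1, loops=2, term = A^1 * d^1
  state 10101: A-exp=-1, loops=3, term = A^-1 * d^2
  state 10110: A-exp=-1, loops=3, term = A^-1 * d^2
  state 10111: A-exp=-3, loops=4, term = A^-3 * d^3
  state 11000: A-exp=+1, loops=2, term = A^1 * d^1
  state 11001: A-exp=-1, loops=3, term = A^-1 * d^2
  state 11010: A-exp=-1, loops=3, term = A^-1 * d^2
  state 11011: A-exp=-3, loops=4, term = A^-3 * d^3
  state 11100: A-exp=-1, loops=3, term = A^-1 * d^2
  state 11101: A-exp=-3, loops=4, term = A^-3 * d^3
  state 11110: A-exp=-3, loops=4, term = A^-3 * d^3
  state 11111: A-exp=-5, loops=5, term = A^-5 * d^4
Collect the terms by A-exponent (count of states per loop number):
Powers of d = -A^2 - A^-2: d^2 = A^4 + 2 + A^-4; d^3 = -A^6 - 3*A^2 - 3*A^-2 - A^-6; d^4 = A^8 + 4*A^4 + 6 + 4*A^-4 + A^-8.
  A^5 * (d) = -A^7 - A^3
  A^3 * (5) = 5*A^3
  A^1 * (10*d) = -10*A^3 - 10*A^-1
  A^-1 * (10*d^2) = 10*A^3 + 20*A^-1 + 10*A^-5
  A^-3 * (5*d^3) = -5*A^3 - 15*A^-1 - 15*A^-5 - 5*A^-9
  A^-5 * (d^4) = A^3 + 4*A^-1 + 6*A^-5 + 4*A^-9 + A^-13
Summing the groups: <K> = -A^7 - A^-1 + A^-5 - A^-9 + A^-13
Normalise by the writhe: (-A^3)^(-w) = (-A^3)^(-5) = -A^-15, so f(A) = -A^-15 * <K> = A^-8 + A^-16 - A^-20 + A^-24 - A^-28.
Substitute A = t^(-1/4), i.e. A^e → t^(-e/4): V(t) = -t^7 + t^6 - t^5 + t^4 + t^2

Answer: -t^7 + t^6 - t^5 + t^4 + t^2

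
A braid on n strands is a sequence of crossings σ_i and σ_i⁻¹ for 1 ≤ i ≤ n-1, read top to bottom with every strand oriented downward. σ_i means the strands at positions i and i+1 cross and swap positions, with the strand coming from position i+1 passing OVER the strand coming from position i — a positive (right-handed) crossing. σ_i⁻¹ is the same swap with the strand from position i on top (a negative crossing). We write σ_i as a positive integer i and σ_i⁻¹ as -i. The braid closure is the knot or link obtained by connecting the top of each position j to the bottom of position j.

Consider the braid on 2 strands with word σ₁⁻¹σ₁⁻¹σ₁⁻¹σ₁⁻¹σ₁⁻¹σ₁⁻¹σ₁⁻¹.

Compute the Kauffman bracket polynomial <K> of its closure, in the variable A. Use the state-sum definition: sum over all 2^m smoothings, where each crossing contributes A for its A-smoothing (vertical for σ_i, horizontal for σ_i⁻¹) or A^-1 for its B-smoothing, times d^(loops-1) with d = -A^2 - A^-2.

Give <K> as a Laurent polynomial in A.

Braid: s1^-1 s1^-1 s1^-1 s1^-1 s1^-1 s1^-1 s1^-1 on 2 strands, 7 crossings.
Writhe w = (#positive) - (#negative) = 0 - 7 = -7.
State-sum expansion of <K>. There are 2^7 = 128 states.
Each crossing splits two ways (0=vertical, 1=horizontal). The state's weight is A^(#A-smoothings - #B-smoothings) * d^(loops - 1).
Tabulate the states by total A-exponent and number of loops L (A-exp: L × count):
  A^7: L=7 ×1
  A^5: L=6 ×7
  A^3: L=5 ×21
  A^1: L=4 ×35
  A^-1: L=3 ×35
  A^-3: L=2 ×21
  A^-5: L=1 ×7
  A^-7: L=2 ×1
Each group contributes A^e * Σ count * d^(L-1):
Powers of d = -A^2 - A^-2: d^2 = A^4 + 2 + A^-4; d^3 = -A^6 - 3*A^2 - 3*A^-2 - A^-6; d^4 = A^8 + 4*A^4 + 6 + 4*A^-4 + A^-8; d^5 = -A^10 - 5*A^6 - 10*A^2 - 10*A^-2 - 5*A^-6 - A^-10; d^6 = A^12 + 6*A^8 + 15*A^4 + 20 + 15*A^-4 + 6*A^-8 + A^-12.
  A^7 * (d^6) = A^19 + 6*A^15 + 15*A^11 + 20*A^7 + 15*A^3 + 6*A^-1 + A^-5
  A^5 * (7*d^5) = -7*A^15 - 35*A^11 - 70*A^7 - 70*A^3 - 35*A^-1 - 7*A^-5
  A^3 * (21*d^4) = 21*A^11 + 84*A^7 + 126*A^3 + 84*A^-1 + 21*A^-5
  A^1 * (35*d^3) = -35*A^7 - 105*A^3 - 105*A^-1 - 35*A^-5
  A^-1 * (35*d^2) = 35*A^3 + 70*A^-1 + 35*A^-5
  A^-3 * (21*d) = -21*A^-1 - 21*A^-5
  A^-5 * (7) = 7*A^-5
  A^-7 * (d) = -A^-5 - A^-9
Summing the groups: <K> = A^19 - A^15 + A^11 - A^7 + A^3 - A^-1 - A^-9

Answer: A^19 - A^15 + A^11 - A^7 + A^3 - A^-1 - A^-9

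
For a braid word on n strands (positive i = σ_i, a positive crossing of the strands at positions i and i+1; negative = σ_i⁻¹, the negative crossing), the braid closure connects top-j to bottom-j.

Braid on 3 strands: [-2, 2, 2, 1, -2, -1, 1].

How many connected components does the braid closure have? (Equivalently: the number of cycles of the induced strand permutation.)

2

Derivation:
Track the strand permutation on 3 strands, starting from identity.
  step 1: s2^-1 swaps positions 2,3 -> [1 3 2]
  step 2: s2 swaps positions 2,3 -> [1 2 3]
  step 3: s2 swaps positions 2,3 -> [1 3 2]
  step 4: s1 swaps positions 1,2 -> [3 1 2]
  step 5: s2^-1 swaps positions 2,3 -> [3 2 1]
  step 6: s1^-1 swaps positions 1,2 -> [2 3 1]
  step 7: s1 swaps positions 1,2 -> [3 2 1]
Final permutation (position -> original strand): [3 2 1]
Closure components = cycle count of this permutation = 2.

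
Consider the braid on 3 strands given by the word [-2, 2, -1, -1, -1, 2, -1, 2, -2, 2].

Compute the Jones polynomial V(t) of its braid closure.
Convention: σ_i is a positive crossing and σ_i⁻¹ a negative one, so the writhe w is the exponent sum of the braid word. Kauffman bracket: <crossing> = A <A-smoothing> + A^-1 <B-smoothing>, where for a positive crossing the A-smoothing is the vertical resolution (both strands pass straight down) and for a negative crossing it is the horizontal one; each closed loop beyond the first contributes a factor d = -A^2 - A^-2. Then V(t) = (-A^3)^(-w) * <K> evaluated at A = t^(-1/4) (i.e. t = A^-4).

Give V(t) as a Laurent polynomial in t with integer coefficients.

t - 1 + 2*t^-1 - 2*t^-2 + 2*t^-3 - 2*t^-4 + t^-5

Derivation:
The presented braid s2^-1 s2 s1^-1 s1^-1 s1^-1 s2 s1^-1 s2 s2^-1 s2 on 3 strands reduces by inverse Markov moves (closure unchanged at each step):
  Deconjugate: the word is γ·β·γ⁻¹ with γ = s2^-1 (prefix) and γ⁻¹ = s2 (suffix); strip both.
  Deconjugate: the word is γ·β·γ⁻¹ with γ = s2 (prefix) and γ⁻¹ = s2^-1 (suffix); strip both.
Reduced to β = s1^-1 s1^-1 s1^-1 s2 s1^-1 s2 on 3 strands, 6 crossings.
Compute on β:
Braid: s1^-1 s1^-1 s1^-1 s2 s1^-1 s2 on 3 strands, 6 crossings.
Writhe w = (#positive) - (#negative) = 2 - 4 = -2.
Enumerate smoothing states for the bracket polynomial. There are 2^6 = 64 states.
For each crossing: s=0 is the vertical smoothing, s=1 horizontal. Crossing k contributes A^(sign_k * (1 - 2*s_k)); loop factor d = -A^2 - A^-2.
Tabulate the states by total A-exponent and number of loops L (A-exp: L × count):
  A^6: L=5 ×1
  A^4: L=4 ×6
  A^2: L=3 ×15
  A^0: L=2 ×19, L=4 ×1
  A^-2: L=1 ×11, L=3 ×4
  A^-4: L=2 ×6
  A^-6: L=3 ×1
Each group contributes A^e * Σ count * d^(L-1):
Powers of d = -A^2 - A^-2: d^2 = A^4 + 2 + A^-4; d^3 = -A^6 - 3*A^2 - 3*A^-2 - A^-6; d^4 = A^8 + 4*A^4 + 6 + 4*A^-4 + A^-8.
  A^6 * (d^4) = A^14 + 4*A^10 + 6*A^6 + 4*A^2 + A^-2
  A^4 * (6*d^3) = -6*A^10 - 18*A^6 - 18*A^2 - 6*A^-2
  A^2 * (15*d^2) = 15*A^6 + 30*A^2 + 15*A^-2
  A^0 * (19*d + d^3) = -A^6 - 22*A^2 - 22*A^-2 - A^-6
  A^-2 * (11 + 4*d^2) = 4*A^2 + 19*A^-2 + 4*A^-6
  A^-4 * (6*d) = -6*A^-2 - 6*A^-6
  A^-6 * (d^2) = A^-2 + 2*A^-6 + A^-10
Summing the groups: <K> = A^14 - 2*A^10 + 2*A^6 - 2*A^2 + 2*A^-2 - A^-6 + A^-10
Normalise by the writhe: (-A^3)^(-w) = (-A^3)^(2) = A^6, so f(A) = A^6 * <K> = A^20 - 2*A^16 + 2*A^12 - 2*A^8 + 2*A^4 - 1 + A^-4.
Substitute A = t^(-1/4), i.e. A^e → t^(-e/4): V(t) = t - 1 + 2*t^-1 - 2*t^-2 + 2*t^-3 - 2*t^-4 + t^-5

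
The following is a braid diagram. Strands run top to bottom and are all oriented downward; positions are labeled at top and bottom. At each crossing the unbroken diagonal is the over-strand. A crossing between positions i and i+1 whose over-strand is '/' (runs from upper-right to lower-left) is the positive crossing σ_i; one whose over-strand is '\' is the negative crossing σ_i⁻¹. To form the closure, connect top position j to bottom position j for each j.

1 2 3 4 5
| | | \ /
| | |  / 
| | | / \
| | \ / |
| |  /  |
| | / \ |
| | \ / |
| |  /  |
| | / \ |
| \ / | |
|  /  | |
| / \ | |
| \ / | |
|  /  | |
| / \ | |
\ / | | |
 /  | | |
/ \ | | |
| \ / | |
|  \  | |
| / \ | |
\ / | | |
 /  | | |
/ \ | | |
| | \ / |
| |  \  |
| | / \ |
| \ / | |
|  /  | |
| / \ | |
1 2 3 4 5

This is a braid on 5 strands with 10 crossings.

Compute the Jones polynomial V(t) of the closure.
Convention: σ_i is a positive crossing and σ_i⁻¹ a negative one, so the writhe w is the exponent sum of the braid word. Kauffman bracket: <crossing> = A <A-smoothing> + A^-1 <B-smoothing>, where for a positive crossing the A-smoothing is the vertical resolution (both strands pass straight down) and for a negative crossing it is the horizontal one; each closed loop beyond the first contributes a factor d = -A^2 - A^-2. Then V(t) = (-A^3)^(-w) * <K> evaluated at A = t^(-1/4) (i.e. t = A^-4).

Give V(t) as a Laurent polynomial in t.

Reading the diagram top to bottom ('/'-over between positions i,i+1 = s_i, '\'-over = s_i^-1): braid word = s4 s3 s3 s2 s2 s1 s2^-1 s1 s3^-1 s2.
Braid: s4 s3 s3 s2 s2 s1 s2^-1 s1 s3^-1 s2 on 5 strands, 10 crossings.
Writhe w = (#positive) - (#negative) = 8 - 2 = 6.
Enumerate smoothing states for the bracket polynomial. There are 2^10 = 1024 states.
For each crossing: s=0 is the vertical smoothing, s=1 horizontal. Crossing k contributes A^(sign_k * (1 - 2*s_k)); loop factor d = -A^2 - A^-2.
Tabulate the states by total A-exponent and number of loops L (A-exp: L × count):
  A^10: L=3 ×1
  A^8: L=2 ×3, L=4 ×7
  A^6: L=1 ×2, L=3 ×29, L=5 ×14
  A^4: L=2 ×39, L=4 ×72, L=6 ×9
  A^2: L=1 ×17, L=3 ×137, L=5 ×54, L=7 ×2
  A^0: L=2 ×109, L=4 ×128, L=6 ×15
  A^-2: L=1 ×30, L=3 ×132, L=5 ×47, L=7 ×1
  A^-4: L=2 ×49, L=4 ×65, L=6 ×6
  A^-6: L=3 ×31, L=5 ×14
  A^-8: L=4 ×9, L=6 ×1
  A^-10: L=5 ×1
Each group contributes A^e * Σ count * d^(L-1):
Powers of d = -A^2 - A^-2: d^2 = A^4 + 2 + A^-4; d^3 = -A^6 - 3*A^2 - 3*A^-2 - A^-6; d^4 = A^8 + 4*A^4 + 6 + 4*A^-4 + A^-8; d^5 = -A^10 - 5*A^6 - 10*A^2 - 10*A^-2 - 5*A^-6 - A^-10; d^6 = A^12 + 6*A^8 + 15*A^4 + 20 + 15*A^-4 + 6*A^-8 + A^-12.
  A^10 * (d^2) = A^14 + 2*A^10 + A^6
  A^8 * (3*d + 7*d^3) = -7*A^14 - 24*A^10 - 24*A^6 - 7*A^2
  A^6 * (2 + 29*d^2 + 14*d^4) = 14*A^14 + 85*A^10 + 144*A^6 + 85*A^2 + 14*A^-2
  A^4 * (39*d + 72*d^3 + 9*d^5) = -9*A^14 - 117*A^10 - 345*A^6 - 345*A^2 - 117*A^-2 - 9*A^-6
  A^2 * (17 + 137*d^2 + 54*d^4 + 2*d^6) = 2*A^14 + 66*A^10 + 383*A^6 + 655*A^2 + 383*A^-2 + 66*A^-6 + 2*A^-10
  A^0 * (109*d + 128*d^3 + 15*d^5) = -15*A^10 - 203*A^6 - 643*A^2 - 643*A^-2 - 203*A^-6 - 15*A^-10
  A^-2 * (30 + 132*d^2 + 47*d^4 + d^6) = A^10 + 53*A^6 + 335*A^2 + 596*A^-2 + 335*A^-6 + 53*A^-10 + A^-14
  A^-4 * (49*d + 65*d^3 + 6*d^5) = -6*A^6 - 95*A^2 - 304*A^-2 - 304*A^-6 - 95*A^-10 - 6*A^-14
  A^-6 * (31*d^2 + 14*d^4) = 14*A^2 + 87*A^-2 + 146*A^-6 + 87*A^-10 + 14*A^-14
  A^-8 * (9*d^3 + d^5) = -A^2 - 14*A^-2 - 37*A^-6 - 37*A^-10 - 14*A^-14 - A^-18
  A^-10 * (d^4) = A^-2 + 4*A^-6 + 6*A^-10 + 4*A^-14 + A^-18
Summing the groups: <K> = A^14 - 2*A^10 + 3*A^6 - 2*A^2 + 3*A^-2 - 2*A^-6 + A^-10 - A^-14
Normalise by the writhe: (-A^3)^(-w) = (-A^3)^(-6) = A^-18, so f(A) = A^-18 * <K> = A^-4 - 2*A^-8 + 3*A^-12 - 2*A^-16 + 3*A^-20 - 2*A^-24 + A^-28 - A^-32.
Substitute A = t^(-1/4), i.e. A^e → t^(-e/4): V(t) = -t^8 + t^7 - 2*t^6 + 3*t^5 - 2*t^4 + 3*t^3 - 2*t^2 + t

Answer: -t^8 + t^7 - 2*t^6 + 3*t^5 - 2*t^4 + 3*t^3 - 2*t^2 + t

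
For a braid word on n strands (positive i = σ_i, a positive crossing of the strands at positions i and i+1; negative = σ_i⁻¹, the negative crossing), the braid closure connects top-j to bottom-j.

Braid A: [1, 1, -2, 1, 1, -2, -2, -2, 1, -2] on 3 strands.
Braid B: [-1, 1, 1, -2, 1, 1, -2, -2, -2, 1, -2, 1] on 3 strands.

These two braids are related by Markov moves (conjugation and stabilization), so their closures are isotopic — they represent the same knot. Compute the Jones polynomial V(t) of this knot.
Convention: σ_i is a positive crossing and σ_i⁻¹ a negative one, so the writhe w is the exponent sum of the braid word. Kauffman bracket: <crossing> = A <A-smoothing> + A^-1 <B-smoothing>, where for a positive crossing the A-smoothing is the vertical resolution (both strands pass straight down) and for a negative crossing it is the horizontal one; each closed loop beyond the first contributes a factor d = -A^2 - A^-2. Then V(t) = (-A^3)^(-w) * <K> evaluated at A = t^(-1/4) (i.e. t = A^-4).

Markov-equivalent braids have isotopic closures, hence identical knot invariants. Strip the Markov moves from each word to reach a common short braid β, then compute V(t) once on β.
Braid A: s1 s1 s2^-1 s1 s1 s2^-1 s2^-1 s2^-1 s1 s2^-1 on 3 strands has no conjugating prefix/suffix or stabilization to strip; take β = s1 s1 s2^-1 s1 s1 s2^-1 s2^-1 s2^-1 s1 s2^-1.
Braid B: s1^-1 s1 s1 s2^-1 s1 s1 s2^-1 s2^-1 s2^-1 s1 s2^-1 s1 on 3 strands reduces by inverse Markov moves (closure unchanged at each step):
  Deconjugate: the word is γ·β·γ⁻¹ with γ = s1^-1 (prefix) and γ⁻¹ = s1 (suffix); strip both.
Reduced to β = s1 s1 s2^-1 s1 s1 s2^-1 s2^-1 s2^-1 s1 s2^-1 on 3 strands, 10 crossings.
Both give the same β = s1 s1 s2^-1 s1 s1 s2^-1 s2^-1 s2^-1 s1 s2^-1 on 3 strands, so one state sum suffices:
Braid: s1 s1 s2^-1 s1 s1 s2^-1 s2^-1 s2^-1 s1 s2^-1 on 3 strands, 10 crossings.
Writhe w = (#positive) - (#negative) = 5 - 5 = 0.
State-sum expansion of <K>. There are 2^10 = 1024 states.
Smooth each crossing (0=||, 1=⌣⌢); contribution A^(Σ sign_k(1-2s_k)) * d^(L-1).
Tabulate the states by total A-exponent and number of loops L (A-exp: L × count):
  A^10: L=6 ×1
  A^8: L=5 ×10
  A^6: L=4 ×43, L=6 ×2
  A^4: L=3 ×98, L=5 ×22
  A^2: L=2 ×121, L=4 ×83, L=6 ×6
  A^0: L=1 ×73, L=3 ×140, L=5 ×38, L=7 ×1
  A^-2: L=2 ×121, L=4 ×79, L=6 ×10
  A^-4: L=3 ×95, L=5 ×24, L=7 ×1
  A^-6: L=4 ×42, L=6 ×3
  A^-8: L=5 ×10
  A^-10: L=6 ×1
Each group contributes A^e * Σ count * d^(L-1):
Powers of d = -A^2 - A^-2: d^2 = A^4 + 2 + A^-4; d^3 = -A^6 - 3*A^2 - 3*A^-2 - A^-6; d^4 = A^8 + 4*A^4 + 6 + 4*A^-4 + A^-8; d^5 = -A^10 - 5*A^6 - 10*A^2 - 10*A^-2 - 5*A^-6 - A^-10; d^6 = A^12 + 6*A^8 + 15*A^4 + 20 + 15*A^-4 + 6*A^-8 + A^-12.
  A^10 * (d^5) = -A^20 - 5*A^16 - 10*A^12 - 10*A^8 - 5*A^4 - 1
  A^8 * (10*d^4) = 10*A^16 + 40*A^12 + 60*A^8 + 40*A^4 + 10
  A^6 * (43*d^3 + 2*d^5) = -2*A^16 - 53*A^12 - 149*A^8 - 149*A^4 - 53 - 2*A^-4
  A^4 * (98*d^2 + 22*d^4) = 22*A^12 + 186*A^8 + 328*A^4 + 186 + 22*A^-4
  A^2 * (121*d + 83*d^3 + 6*d^5) = -6*A^12 - 113*A^8 - 430*A^4 - 430 - 113*A^-4 - 6*A^-8
  A^0 * (73 + 140*d^2 + 38*d^4 + d^6) = A^12 + 44*A^8 + 307*A^4 + 601 + 307*A^-4 + 44*A^-8 + A^-12
  A^-2 * (121*d + 79*d^3 + 10*d^5) = -10*A^8 - 129*A^4 - 458 - 458*A^-4 - 129*A^-8 - 10*A^-12
  A^-4 * (95*d^2 + 24*d^4 + d^6) = A^8 + 30*A^4 + 206 + 354*A^-4 + 206*A^-8 + 30*A^-12 + A^-16
  A^-6 * (42*d^3 + 3*d^5) = -3*A^4 - 57 - 156*A^-4 - 156*A^-8 - 57*A^-12 - 3*A^-16
  A^-8 * (10*d^4) = 10 + 40*A^-4 + 60*A^-8 + 40*A^-12 + 10*A^-16
  A^-10 * (d^5) = -1 - 5*A^-4 - 10*A^-8 - 10*A^-12 - 5*A^-16 - A^-20
Summing the groups: <K> = -A^20 + 3*A^16 - 6*A^12 + 9*A^8 - 11*A^4 + 13 - 11*A^-4 + 9*A^-8 - 6*A^-12 + 3*A^-16 - A^-20
Normalise by the writhe: (-A^3)^(-w) = (-A^3)^(0) = 1, so f(A) = 1 * <K> = -A^20 + 3*A^16 - 6*A^12 + 9*A^8 - 11*A^4 + 13 - 11*A^-4 + 9*A^-8 - 6*A^-12 + 3*A^-16 - A^-20.
Substitute A = t^(-1/4), i.e. A^e → t^(-e/4): V(t) = -t^5 + 3*t^4 - 6*t^3 + 9*t^2 - 11*t + 13 - 11*t^-1 + 9*t^-2 - 6*t^-3 + 3*t^-4 - t^-5

Answer: -t^5 + 3*t^4 - 6*t^3 + 9*t^2 - 11*t + 13 - 11*t^-1 + 9*t^-2 - 6*t^-3 + 3*t^-4 - t^-5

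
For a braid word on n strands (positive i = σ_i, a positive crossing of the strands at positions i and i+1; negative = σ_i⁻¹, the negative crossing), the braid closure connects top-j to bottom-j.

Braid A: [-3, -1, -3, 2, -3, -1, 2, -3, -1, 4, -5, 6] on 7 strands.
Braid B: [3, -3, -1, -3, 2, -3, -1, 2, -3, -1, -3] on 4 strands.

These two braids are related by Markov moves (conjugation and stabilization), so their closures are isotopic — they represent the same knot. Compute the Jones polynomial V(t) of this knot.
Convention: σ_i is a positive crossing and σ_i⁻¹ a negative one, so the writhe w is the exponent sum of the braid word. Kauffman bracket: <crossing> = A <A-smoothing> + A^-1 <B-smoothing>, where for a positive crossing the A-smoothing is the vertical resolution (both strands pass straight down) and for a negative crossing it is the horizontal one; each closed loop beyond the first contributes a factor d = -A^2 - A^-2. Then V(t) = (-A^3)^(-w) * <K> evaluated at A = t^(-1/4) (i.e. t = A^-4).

Markov-equivalent braids have isotopic closures, hence identical knot invariants. Strip the Markov moves from each word to reach a common short braid β, then compute V(t) once on β.
Braid A: s3^-1 s1^-1 s3^-1 s2 s3^-1 s1^-1 s2 s3^-1 s1^-1 s4 s5^-1 s6 on 7 strands reduces by inverse Markov moves (closure unchanged at each step):
  Destabilize: the word has the form β·s6 where s6 occurs only as the final letter (β ∈ B_6); drop it and the last strand → 6 strands.
  Destabilize: the word has the form β·s5^-1 where s5^-1 occurs only as the final letter (β ∈ B_5); drop it and the last strand → 5 strands.
  Destabilize: the word has the form β·s4 where s4 occurs only as the final letter (β ∈ B_4); drop it and the last strand → 4 strands.
Reduced to β = s3^-1 s1^-1 s3^-1 s2 s3^-1 s1^-1 s2 s3^-1 s1^-1 on 4 strands, 9 crossings.
Braid B: s3 s3^-1 s1^-1 s3^-1 s2 s3^-1 s1^-1 s2 s3^-1 s1^-1 s3^-1 on 4 strands reduces by inverse Markov moves (closure unchanged at each step):
  Deconjugate: the word is γ·β·γ⁻¹ with γ = s3 (prefix) and γ⁻¹ = s3^-1 (suffix); strip both.
Reduced to β = s3^-1 s1^-1 s3^-1 s2 s3^-1 s1^-1 s2 s3^-1 s1^-1 on 4 strands, 9 crossings.
Both give the same β = s3^-1 s1^-1 s3^-1 s2 s3^-1 s1^-1 s2 s3^-1 s1^-1 on 4 strands, so one state sum suffices:
Braid: s3^-1 s1^-1 s3^-1 s2 s3^-1 s1^-1 s2 s3^-1 s1^-1 on 4 strands, 9 crossings.
Writhe w = (#positive) - (#negative) = 2 - 7 = -5.
Enumerate smoothing states for the bracket polynomial. There are 2^9 = 512 states.
For each crossing: s=0 is the vertical smoothing, s=1 horizontal. Crossing k contributes A^(sign_k * (1 - 2*s_k)); loop factor d = -A^2 - A^-2.
Tabulate the states by total A-exponent and number of loops L (A-exp: L × count):
  A^9: L=7 ×1
  A^7: L=6 ×9
  A^5: L=5 ×36
  A^3: L=4 ×83, L=6 ×1
  A^1: L=3 ×118, L=5 ×8
  A^-1: L=2 ×100, L=4 ×26
  A^-3: L=1 ×41, L=3 ×42, L=5 ×1
  A^-5: L=2 ×31, L=4 ×5
  A^-7: L=3 ×9
  A^-9: L=4 ×1
Each group contributes A^e * Σ count * d^(L-1):
Powers of d = -A^2 - A^-2: d^2 = A^4 + 2 + A^-4; d^3 = -A^6 - 3*A^2 - 3*A^-2 - A^-6; d^4 = A^8 + 4*A^4 + 6 + 4*A^-4 + A^-8; d^5 = -A^10 - 5*A^6 - 10*A^2 - 10*A^-2 - 5*A^-6 - A^-10; d^6 = A^12 + 6*A^8 + 15*A^4 + 20 + 15*A^-4 + 6*A^-8 + A^-12.
  A^9 * (d^6) = A^21 + 6*A^17 + 15*A^13 + 20*A^9 + 15*A^5 + 6*A + A^-3
  A^7 * (9*d^5) = -9*A^17 - 45*A^13 - 90*A^9 - 90*A^5 - 45*A - 9*A^-3
  A^5 * (36*d^4) = 36*A^13 + 144*A^9 + 216*A^5 + 144*A + 36*A^-3
  A^3 * (83*d^3 + d^5) = -A^13 - 88*A^9 - 259*A^5 - 259*A - 88*A^-3 - A^-7
  A^1 * (118*d^2 + 8*d^4) = 8*A^9 + 150*A^5 + 284*A + 150*A^-3 + 8*A^-7
  A^-1 * (100*d + 26*d^3) = -26*A^5 - 178*A - 178*A^-3 - 26*A^-7
  A^-3 * (41 + 42*d^2 + d^4) = A^5 + 46*A + 131*A^-3 + 46*A^-7 + A^-11
  A^-5 * (31*d + 5*d^3) = -5*A - 46*A^-3 - 46*A^-7 - 5*A^-11
  A^-7 * (9*d^2) = 9*A^-3 + 18*A^-7 + 9*A^-11
  A^-9 * (d^3) = -A^-3 - 3*A^-7 - 3*A^-11 - A^-15
Summing the groups: <K> = A^21 - 3*A^17 + 5*A^13 - 6*A^9 + 7*A^5 - 7*A + 5*A^-3 - 4*A^-7 + 2*A^-11 - A^-15
Normalise by the writhe: (-A^3)^(-w) = (-A^3)^(5) = -A^15, so f(A) = -A^15 * <K> = -A^36 + 3*A^32 - 5*A^28 + 6*A^24 - 7*A^20 + 7*A^16 - 5*A^12 + 4*A^8 - 2*A^4 + 1.
Substitute A = t^(-1/4), i.e. A^e → t^(-e/4): V(t) = 1 - 2*t^-1 + 4*t^-2 - 5*t^-3 + 7*t^-4 - 7*t^-5 + 6*t^-6 - 5*t^-7 + 3*t^-8 - t^-9

Answer: 1 - 2*t^-1 + 4*t^-2 - 5*t^-3 + 7*t^-4 - 7*t^-5 + 6*t^-6 - 5*t^-7 + 3*t^-8 - t^-9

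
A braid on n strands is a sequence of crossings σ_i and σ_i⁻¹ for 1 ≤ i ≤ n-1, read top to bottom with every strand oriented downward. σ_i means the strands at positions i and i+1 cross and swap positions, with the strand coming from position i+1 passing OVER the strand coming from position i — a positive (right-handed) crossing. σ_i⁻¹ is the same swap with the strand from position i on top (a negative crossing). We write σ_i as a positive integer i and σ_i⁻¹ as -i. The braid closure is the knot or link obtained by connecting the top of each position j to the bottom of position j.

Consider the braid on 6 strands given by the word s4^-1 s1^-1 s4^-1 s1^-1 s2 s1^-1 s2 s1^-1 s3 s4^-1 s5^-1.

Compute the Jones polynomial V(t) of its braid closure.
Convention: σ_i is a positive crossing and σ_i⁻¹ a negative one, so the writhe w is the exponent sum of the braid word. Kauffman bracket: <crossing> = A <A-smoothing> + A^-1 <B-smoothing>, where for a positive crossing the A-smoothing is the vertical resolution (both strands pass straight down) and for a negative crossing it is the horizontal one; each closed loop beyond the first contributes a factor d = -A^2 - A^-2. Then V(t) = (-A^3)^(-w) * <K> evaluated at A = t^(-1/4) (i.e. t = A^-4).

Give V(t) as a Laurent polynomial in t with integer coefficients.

1 - t^-1 + 3*t^-2 - 4*t^-3 + 5*t^-4 - 6*t^-5 + 5*t^-6 - 4*t^-7 + 3*t^-8 - t^-9

Derivation:
The presented braid s4^-1 s1^-1 s4^-1 s1^-1 s2 s1^-1 s2 s1^-1 s3 s4^-1 s5^-1 on 6 strands reduces by inverse Markov moves (closure unchanged at each step):
  Destabilize: the word has the form β·s5^-1 where s5^-1 occurs only as the final letter (β ∈ B_5); drop it and the last strand → 5 strands.
Reduced to β = s4^-1 s1^-1 s4^-1 s1^-1 s2 s1^-1 s2 s1^-1 s3 s4^-1 on 5 strands, 10 crossings.
Compute on β:
Braid: s4^-1 s1^-1 s4^-1 s1^-1 s2 s1^-1 s2 s1^-1 s3 s4^-1 on 5 strands, 10 crossings.
Writhe w = (#positive) - (#negative) = 3 - 7 = -4.
State-sum expansion of <K>. There are 2^10 = 1024 states.
Smooth each crossing (0=||, 1=⌣⌢); contribution A^(Σ sign_k(1-2s_k)) * d^(L-1).
Tabulate the states by total A-exponent and number of loops L (A-exp: L × count):
  A^10: L=8 ×1
  A^8: L=7 ×10
  A^6: L=6 ×45
  A^4: L=5 ×118, L=7 ×2
  A^2: L=4 ×195, L=6 ×15
  A^0: L=3 ×203, L=5 ×49
  A^-2: L=2 ×123, L=4 ×85, L=6 ×2
  A^-4: L=1 ×33, L=3 ×78, L=5 ×9
  A^-6: L=2 ×29, L=4 ×16
  A^-8: L=3 ×9, L=5 ×1
  A^-10: L=4 ×1
Each group contributes A^e * Σ count * d^(L-1):
Powers of d = -A^2 - A^-2: d^2 = A^4 + 2 + A^-4; d^3 = -A^6 - 3*A^2 - 3*A^-2 - A^-6; d^4 = A^8 + 4*A^4 + 6 + 4*A^-4 + A^-8; d^5 = -A^10 - 5*A^6 - 10*A^2 - 10*A^-2 - 5*A^-6 - A^-10; d^6 = A^12 + 6*A^8 + 15*A^4 + 20 + 15*A^-4 + 6*A^-8 + A^-12; d^7 = -A^14 - 7*A^10 - 21*A^6 - 35*A^2 - 35*A^-2 - 21*A^-6 - 7*A^-10 - A^-14.
  A^10 * (d^7) = -A^24 - 7*A^20 - 21*A^16 - 35*A^12 - 35*A^8 - 21*A^4 - 7 - A^-4
  A^8 * (10*d^6) = 10*A^20 + 60*A^16 + 150*A^12 + 200*A^8 + 150*A^4 + 60 + 10*A^-4
  A^6 * (45*d^5) = -45*A^16 - 225*A^12 - 450*A^8 - 450*A^4 - 225 - 45*A^-4
  A^4 * (118*d^4 + 2*d^6) = 2*A^16 + 130*A^12 + 502*A^8 + 748*A^4 + 502 + 130*A^-4 + 2*A^-8
  A^2 * (195*d^3 + 15*d^5) = -15*A^12 - 270*A^8 - 735*A^4 - 735 - 270*A^-4 - 15*A^-8
  A^0 * (203*d^2 + 49*d^4) = 49*A^8 + 399*A^4 + 700 + 399*A^-4 + 49*A^-8
  A^-2 * (123*d + 85*d^3 + 2*d^5) = -2*A^8 - 95*A^4 - 398 - 398*A^-4 - 95*A^-8 - 2*A^-12
  A^-4 * (33 + 78*d^2 + 9*d^4) = 9*A^4 + 114 + 243*A^-4 + 114*A^-8 + 9*A^-12
  A^-6 * (29*d + 16*d^3) = -16 - 77*A^-4 - 77*A^-8 - 16*A^-12
  A^-8 * (9*d^2 + d^4) = 1 + 13*A^-4 + 24*A^-8 + 13*A^-12 + A^-16
  A^-10 * (d^3) = -A^-4 - 3*A^-8 - 3*A^-12 - A^-16
Summing the groups: <K> = -A^24 + 3*A^20 - 4*A^16 + 5*A^12 - 6*A^8 + 5*A^4 - 4 + 3*A^-4 - A^-8 + A^-12
Normalise by the writhe: (-A^3)^(-w) = (-A^3)^(4) = A^12, so f(A) = A^12 * <K> = -A^36 + 3*A^32 - 4*A^28 + 5*A^24 - 6*A^20 + 5*A^16 - 4*A^12 + 3*A^8 - A^4 + 1.
Substitute A = t^(-1/4), i.e. A^e → t^(-e/4): V(t) = 1 - t^-1 + 3*t^-2 - 4*t^-3 + 5*t^-4 - 6*t^-5 + 5*t^-6 - 4*t^-7 + 3*t^-8 - t^-9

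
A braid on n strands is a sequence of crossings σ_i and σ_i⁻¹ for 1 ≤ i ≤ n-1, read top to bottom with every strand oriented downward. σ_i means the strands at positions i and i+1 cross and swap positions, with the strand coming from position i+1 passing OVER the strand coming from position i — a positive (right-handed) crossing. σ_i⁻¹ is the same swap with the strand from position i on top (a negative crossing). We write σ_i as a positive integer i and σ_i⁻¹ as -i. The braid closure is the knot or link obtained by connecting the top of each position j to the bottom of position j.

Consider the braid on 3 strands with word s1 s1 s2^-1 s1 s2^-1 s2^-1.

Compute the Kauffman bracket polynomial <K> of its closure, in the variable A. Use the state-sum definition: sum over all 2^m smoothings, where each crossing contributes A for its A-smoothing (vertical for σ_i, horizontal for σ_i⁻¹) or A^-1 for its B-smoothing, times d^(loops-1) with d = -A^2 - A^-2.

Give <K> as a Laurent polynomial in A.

-A^12 + 2*A^8 - 2*A^4 + 3 - 2*A^-4 + 2*A^-8 - A^-12

Derivation:
Braid: s1 s1 s2^-1 s1 s2^-1 s2^-1 on 3 strands, 6 crossings.
Writhe w = (#positive) - (#negative) = 3 - 3 = 0.
Computing the Kauffman bracket via state sum. There are 2^6 = 64 states.
Smooth each crossing (0=||, 1=⌣⌢); contribution A^(Σ sign_k(1-2s_k)) * d^(L-1).
Tabulate the states by total A-exponent and number of loops L (A-exp: L × count):
  A^6: L=4 ×1
  A^4: L=3 ×6
  A^2: L=2 ×14, L=4 ×1
  A^0: L=1 ×13, L=3 ×7
  A^-2: L=2 ×14, L=4 ×1
  A^-4: L=3 ×6
  A^-6: L=4 ×1
Each group contributes A^e * Σ count * d^(L-1):
Powers of d = -A^2 - A^-2: d^2 = A^4 + 2 + A^-4; d^3 = -A^6 - 3*A^2 - 3*A^-2 - A^-6.
  A^6 * (d^3) = -A^12 - 3*A^8 - 3*A^4 - 1
  A^4 * (6*d^2) = 6*A^8 + 12*A^4 + 6
  A^2 * (14*d + d^3) = -A^8 - 17*A^4 - 17 - A^-4
  A^0 * (13 + 7*d^2) = 7*A^4 + 27 + 7*A^-4
  A^-2 * (14*d + d^3) = -A^4 - 17 - 17*A^-4 - A^-8
  A^-4 * (6*d^2) = 6 + 12*A^-4 + 6*A^-8
  A^-6 * (d^3) = -1 - 3*A^-4 - 3*A^-8 - A^-12
Summing the groups: <K> = -A^12 + 2*A^8 - 2*A^4 + 3 - 2*A^-4 + 2*A^-8 - A^-12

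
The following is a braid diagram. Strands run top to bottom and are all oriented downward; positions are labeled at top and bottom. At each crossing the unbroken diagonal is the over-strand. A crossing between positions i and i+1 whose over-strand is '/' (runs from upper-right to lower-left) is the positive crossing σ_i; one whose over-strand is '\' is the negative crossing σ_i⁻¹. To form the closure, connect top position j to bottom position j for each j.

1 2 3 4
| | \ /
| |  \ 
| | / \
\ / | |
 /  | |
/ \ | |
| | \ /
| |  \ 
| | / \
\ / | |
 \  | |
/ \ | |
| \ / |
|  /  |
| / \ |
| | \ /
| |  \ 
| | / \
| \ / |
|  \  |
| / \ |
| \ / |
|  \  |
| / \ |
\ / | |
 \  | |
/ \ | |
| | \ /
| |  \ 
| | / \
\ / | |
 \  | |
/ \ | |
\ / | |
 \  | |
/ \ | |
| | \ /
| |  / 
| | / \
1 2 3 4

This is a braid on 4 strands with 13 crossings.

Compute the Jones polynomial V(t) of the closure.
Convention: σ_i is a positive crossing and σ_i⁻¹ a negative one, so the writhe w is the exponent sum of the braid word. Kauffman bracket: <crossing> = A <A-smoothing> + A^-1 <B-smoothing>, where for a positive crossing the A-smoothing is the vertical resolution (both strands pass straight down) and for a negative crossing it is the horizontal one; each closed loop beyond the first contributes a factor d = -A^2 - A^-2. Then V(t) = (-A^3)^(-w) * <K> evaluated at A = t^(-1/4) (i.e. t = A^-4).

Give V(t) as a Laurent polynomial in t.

Reading the diagram top to bottom ('/'-over between positions i,i+1 = s_i, '\'-over = s_i^-1): braid word = s3^-1 s1 s3^-1 s1^-1 s2 s3^-1 s2^-1 s2^-1 s1^-1 s3^-1 s1^-1 s1^-1 s3.
The presented braid s3^-1 s1 s3^-1 s1^-1 s2 s3^-1 s2^-1 s2^-1 s1^-1 s3^-1 s1^-1 s1^-1 s3 on 4 strands reduces by inverse Markov moves (closure unchanged at each step):
  Deconjugate: the word is γ·β·γ⁻¹ with γ = s3^-1 s1 (prefix) and γ⁻¹ = s1^-1 s3 (suffix); strip both.
Reduced to β = s3^-1 s1^-1 s2 s3^-1 s2^-1 s2^-1 s1^-1 s3^-1 s1^-1 on 4 strands, 9 crossings.
Compute on β:
Braid: s3^-1 s1^-1 s2 s3^-1 s2^-1 s2^-1 s1^-1 s3^-1 s1^-1 on 4 strands, 9 crossings.
Writhe w = (#positive) - (#negative) = 1 - 8 = -7.
Enumerate smoothing states for the bracket polynomial. There are 2^9 = 512 states.
Each crossing splits two ways (0=vertical, 1=horizontal). The state's weight is A^(#A-smoothings - #B-smoothings) * d^(loops - 1).
Tabulate the states by total A-exponent and number of loops L (A-exp: L × count):
  A^9: L=6 ×1
  A^7: L=5 ×9
  A^5: L=4 ×34, L=6 ×2
  A^3: L=3 ×67, L=5 ×17
  A^1: L=2 ×69, L=4 ×56, L=6 ×1
  A^-1: L=1 ×30, L=3 ×88, L=5 ×8
  A^-3: L=2 ×61, L=4 ×23
  A^-5: L=1 ×9, L=3 ×26, L=5 ×1
  A^-7: L=2 ×6, L=4 ×3
  A^-9: L=3 ×1
Each group contributes A^e * Σ count * d^(L-1):
Powers of d = -A^2 - A^-2: d^2 = A^4 + 2 + A^-4; d^3 = -A^6 - 3*A^2 - 3*A^-2 - A^-6; d^4 = A^8 + 4*A^4 + 6 + 4*A^-4 + A^-8; d^5 = -A^10 - 5*A^6 - 10*A^2 - 10*A^-2 - 5*A^-6 - A^-10.
  A^9 * (d^5) = -A^19 - 5*A^15 - 10*A^11 - 10*A^7 - 5*A^3 - A^-1
  A^7 * (9*d^4) = 9*A^15 + 36*A^11 + 54*A^7 + 36*A^3 + 9*A^-1
  A^5 * (34*d^3 + 2*d^5) = -2*A^15 - 44*A^11 - 122*A^7 - 122*A^3 - 44*A^-1 - 2*A^-5
  A^3 * (67*d^2 + 17*d^4) = 17*A^11 + 135*A^7 + 236*A^3 + 135*A^-1 + 17*A^-5
  A^1 * (69*d + 56*d^3 + d^5) = -A^11 - 61*A^7 - 247*A^3 - 247*A^-1 - 61*A^-5 - A^-9
  A^-1 * (30 + 88*d^2 + 8*d^4) = 8*A^7 + 120*A^3 + 254*A^-1 + 120*A^-5 + 8*A^-9
  A^-3 * (61*d + 23*d^3) = -23*A^3 - 130*A^-1 - 130*A^-5 - 23*A^-9
  A^-5 * (9 + 26*d^2 + d^4) = A^3 + 30*A^-1 + 67*A^-5 + 30*A^-9 + A^-13
  A^-7 * (6*d + 3*d^3) = -3*A^-1 - 15*A^-5 - 15*A^-9 - 3*A^-13
  A^-9 * (d^2) = A^-5 + 2*A^-9 + A^-13
Summing the groups: <K> = -A^19 + 2*A^15 - 2*A^11 + 4*A^7 - 4*A^3 + 3*A^-1 - 3*A^-5 + A^-9 - A^-13
Normalise by the writhe: (-A^3)^(-w) = (-A^3)^(7) = -A^21, so f(A) = -A^21 * <K> = A^40 - 2*A^36 + 2*A^32 - 4*A^28 + 4*A^24 - 3*A^20 + 3*A^16 - A^12 + A^8.
Substitute A = t^(-1/4), i.e. A^e → t^(-e/4): V(t) = t^-2 - t^-3 + 3*t^-4 - 3*t^-5 + 4*t^-6 - 4*t^-7 + 2*t^-8 - 2*t^-9 + t^-10

Answer: t^-2 - t^-3 + 3*t^-4 - 3*t^-5 + 4*t^-6 - 4*t^-7 + 2*t^-8 - 2*t^-9 + t^-10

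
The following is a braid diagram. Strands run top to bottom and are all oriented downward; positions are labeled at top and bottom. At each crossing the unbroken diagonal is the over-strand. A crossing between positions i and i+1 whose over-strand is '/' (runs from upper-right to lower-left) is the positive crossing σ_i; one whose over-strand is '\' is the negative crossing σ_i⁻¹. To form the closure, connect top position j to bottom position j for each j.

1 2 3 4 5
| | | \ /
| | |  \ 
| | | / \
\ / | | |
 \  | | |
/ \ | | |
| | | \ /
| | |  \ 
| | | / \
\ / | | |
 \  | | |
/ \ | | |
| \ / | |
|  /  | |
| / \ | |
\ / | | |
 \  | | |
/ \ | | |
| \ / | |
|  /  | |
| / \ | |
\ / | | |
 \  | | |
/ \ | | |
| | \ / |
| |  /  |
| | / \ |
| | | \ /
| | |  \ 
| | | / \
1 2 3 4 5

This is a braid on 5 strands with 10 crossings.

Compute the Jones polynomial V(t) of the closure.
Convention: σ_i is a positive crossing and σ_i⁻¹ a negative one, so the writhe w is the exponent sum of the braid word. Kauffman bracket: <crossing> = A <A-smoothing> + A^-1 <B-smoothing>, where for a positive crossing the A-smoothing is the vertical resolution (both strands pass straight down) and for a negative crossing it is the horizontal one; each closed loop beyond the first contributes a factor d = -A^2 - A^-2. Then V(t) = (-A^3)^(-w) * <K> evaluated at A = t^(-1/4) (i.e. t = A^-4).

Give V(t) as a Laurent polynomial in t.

1 - t^-1 + 3*t^-2 - 4*t^-3 + 5*t^-4 - 6*t^-5 + 5*t^-6 - 4*t^-7 + 3*t^-8 - t^-9

Derivation:
Reading the diagram top to bottom ('/'-over between positions i,i+1 = s_i, '\'-over = s_i^-1): braid word = s4^-1 s1^-1 s4^-1 s1^-1 s2 s1^-1 s2 s1^-1 s3 s4^-1.
Braid: s4^-1 s1^-1 s4^-1 s1^-1 s2 s1^-1 s2 s1^-1 s3 s4^-1 on 5 strands, 10 crossings.
Writhe w = (#positive) - (#negative) = 3 - 7 = -4.
Enumerate smoothing states for the bracket polynomial. There are 2^10 = 1024 states.
Each crossing splits two ways (0=vertical, 1=horizontal). The state's weight is A^(#A-smoothings - #B-smoothings) * d^(loops - 1).
Tabulate the states by total A-exponent and number of loops L (A-exp: L × count):
  A^10: L=8 ×1
  A^8: L=7 ×10
  A^6: L=6 ×45
  A^4: L=5 ×118, L=7 ×2
  A^2: L=4 ×195, L=6 ×15
  A^0: L=3 ×203, L=5 ×49
  A^-2: L=2 ×123, L=4 ×85, L=6 ×2
  A^-4: L=1 ×33, L=3 ×78, L=5 ×9
  A^-6: L=2 ×29, L=4 ×16
  A^-8: L=3 ×9, L=5 ×1
  A^-10: L=4 ×1
Each group contributes A^e * Σ count * d^(L-1):
Powers of d = -A^2 - A^-2: d^2 = A^4 + 2 + A^-4; d^3 = -A^6 - 3*A^2 - 3*A^-2 - A^-6; d^4 = A^8 + 4*A^4 + 6 + 4*A^-4 + A^-8; d^5 = -A^10 - 5*A^6 - 10*A^2 - 10*A^-2 - 5*A^-6 - A^-10; d^6 = A^12 + 6*A^8 + 15*A^4 + 20 + 15*A^-4 + 6*A^-8 + A^-12; d^7 = -A^14 - 7*A^10 - 21*A^6 - 35*A^2 - 35*A^-2 - 21*A^-6 - 7*A^-10 - A^-14.
  A^10 * (d^7) = -A^24 - 7*A^20 - 21*A^16 - 35*A^12 - 35*A^8 - 21*A^4 - 7 - A^-4
  A^8 * (10*d^6) = 10*A^20 + 60*A^16 + 150*A^12 + 200*A^8 + 150*A^4 + 60 + 10*A^-4
  A^6 * (45*d^5) = -45*A^16 - 225*A^12 - 450*A^8 - 450*A^4 - 225 - 45*A^-4
  A^4 * (118*d^4 + 2*d^6) = 2*A^16 + 130*A^12 + 502*A^8 + 748*A^4 + 502 + 130*A^-4 + 2*A^-8
  A^2 * (195*d^3 + 15*d^5) = -15*A^12 - 270*A^8 - 735*A^4 - 735 - 270*A^-4 - 15*A^-8
  A^0 * (203*d^2 + 49*d^4) = 49*A^8 + 399*A^4 + 700 + 399*A^-4 + 49*A^-8
  A^-2 * (123*d + 85*d^3 + 2*d^5) = -2*A^8 - 95*A^4 - 398 - 398*A^-4 - 95*A^-8 - 2*A^-12
  A^-4 * (33 + 78*d^2 + 9*d^4) = 9*A^4 + 114 + 243*A^-4 + 114*A^-8 + 9*A^-12
  A^-6 * (29*d + 16*d^3) = -16 - 77*A^-4 - 77*A^-8 - 16*A^-12
  A^-8 * (9*d^2 + d^4) = 1 + 13*A^-4 + 24*A^-8 + 13*A^-12 + A^-16
  A^-10 * (d^3) = -A^-4 - 3*A^-8 - 3*A^-12 - A^-16
Summing the groups: <K> = -A^24 + 3*A^20 - 4*A^16 + 5*A^12 - 6*A^8 + 5*A^4 - 4 + 3*A^-4 - A^-8 + A^-12
Normalise by the writhe: (-A^3)^(-w) = (-A^3)^(4) = A^12, so f(A) = A^12 * <K> = -A^36 + 3*A^32 - 4*A^28 + 5*A^24 - 6*A^20 + 5*A^16 - 4*A^12 + 3*A^8 - A^4 + 1.
Substitute A = t^(-1/4), i.e. A^e → t^(-e/4): V(t) = 1 - t^-1 + 3*t^-2 - 4*t^-3 + 5*t^-4 - 6*t^-5 + 5*t^-6 - 4*t^-7 + 3*t^-8 - t^-9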